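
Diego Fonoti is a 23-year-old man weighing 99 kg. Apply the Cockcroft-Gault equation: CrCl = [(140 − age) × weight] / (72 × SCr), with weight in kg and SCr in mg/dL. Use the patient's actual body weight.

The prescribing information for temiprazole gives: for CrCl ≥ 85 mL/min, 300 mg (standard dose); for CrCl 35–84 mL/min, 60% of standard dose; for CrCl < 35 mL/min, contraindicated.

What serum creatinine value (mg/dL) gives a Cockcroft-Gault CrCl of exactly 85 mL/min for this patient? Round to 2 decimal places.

1.89 mg/dL

Standard dose requires CrCl ≥ 85 mL/min.
Set (140 − 23) × 99 / (72 × SCr) = 85
SCr = (140 − 23) × 99 / (72 × 85) = 1.893 mg/dL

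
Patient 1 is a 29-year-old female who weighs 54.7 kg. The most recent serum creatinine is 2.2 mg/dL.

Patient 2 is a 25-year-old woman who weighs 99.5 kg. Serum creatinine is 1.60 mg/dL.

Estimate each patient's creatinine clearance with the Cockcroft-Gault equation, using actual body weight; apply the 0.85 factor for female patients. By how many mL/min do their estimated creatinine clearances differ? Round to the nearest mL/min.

52 mL/min

Patient 1: CrCl = (140 − 29) × 54.7 / (72 × 2.2) × 0.85 = 6071.7 / 158.40 × 0.85 ≈ 32.6 mL/min
Patient 2: CrCl = (140 − 25) × 99.5 / (72 × 1.6) × 0.85 = 11442.5 / 115.20 × 0.85 ≈ 84.4 mL/min
|32.6 − 84.4| = 51.8 mL/min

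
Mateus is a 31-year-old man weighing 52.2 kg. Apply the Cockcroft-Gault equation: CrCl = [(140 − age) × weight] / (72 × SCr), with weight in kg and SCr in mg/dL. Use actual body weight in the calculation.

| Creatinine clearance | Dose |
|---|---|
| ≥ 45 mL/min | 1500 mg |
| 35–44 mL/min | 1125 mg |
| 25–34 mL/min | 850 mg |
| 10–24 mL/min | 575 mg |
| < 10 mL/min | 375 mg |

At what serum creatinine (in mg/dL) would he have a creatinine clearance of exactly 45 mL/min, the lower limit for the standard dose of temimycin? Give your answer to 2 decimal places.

Standard dose requires CrCl ≥ 45 mL/min.
Set (140 − 31) × 52.2 / (72 × SCr) = 45
SCr = (140 − 31) × 52.2 / (72 × 45) = 1.756 mg/dL

1.76 mg/dL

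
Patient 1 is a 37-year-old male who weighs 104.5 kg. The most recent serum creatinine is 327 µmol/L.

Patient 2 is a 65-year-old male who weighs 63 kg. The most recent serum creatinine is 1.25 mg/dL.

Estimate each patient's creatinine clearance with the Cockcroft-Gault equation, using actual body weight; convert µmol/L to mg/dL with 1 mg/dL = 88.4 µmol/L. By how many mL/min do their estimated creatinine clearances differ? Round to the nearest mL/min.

12 mL/min

Patient 1: SCr = 327 / 88.4 = 3.699 mg/dL
Patient 1: CrCl = (140 − 37) × 104.5 / (72 × 3.699) = 10763.5 / 266.33 ≈ 40.4 mL/min
Patient 2: CrCl = (140 − 65) × 63 / (72 × 1.25) = 4725.0 / 90.00 ≈ 52.5 mL/min
|40.4 − 52.5| = 12.1 mL/min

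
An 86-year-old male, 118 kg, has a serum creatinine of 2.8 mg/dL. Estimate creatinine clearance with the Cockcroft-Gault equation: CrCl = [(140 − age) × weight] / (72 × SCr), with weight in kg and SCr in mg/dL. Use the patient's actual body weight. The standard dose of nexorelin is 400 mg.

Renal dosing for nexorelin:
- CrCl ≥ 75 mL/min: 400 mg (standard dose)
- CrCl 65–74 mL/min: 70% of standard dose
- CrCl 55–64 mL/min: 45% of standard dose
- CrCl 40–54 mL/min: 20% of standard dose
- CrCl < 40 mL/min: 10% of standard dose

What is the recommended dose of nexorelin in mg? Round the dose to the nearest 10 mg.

CrCl = (140 − 86) × 118 / (72 × 2.8) = 6372.0 / 201.60 ≈ 31.6 mL/min
CrCl ≈ 32 mL/min → bracket < 40 mL/min.
10% of 400 mg = 40 mg

40 mg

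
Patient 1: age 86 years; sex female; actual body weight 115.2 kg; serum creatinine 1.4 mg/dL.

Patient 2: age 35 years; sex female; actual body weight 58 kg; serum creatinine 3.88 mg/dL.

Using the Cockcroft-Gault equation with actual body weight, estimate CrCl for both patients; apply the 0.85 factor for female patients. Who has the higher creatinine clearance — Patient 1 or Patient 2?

Patient 1: CrCl = (140 − 86) × 115.2 / (72 × 1.4) × 0.85 = 6220.8 / 100.80 × 0.85 ≈ 52.5 mL/min
Patient 2: CrCl = (140 − 35) × 58 / (72 × 3.88) × 0.85 = 6090.0 / 279.36 × 0.85 ≈ 18.5 mL/min
52.5 vs 18.5 mL/min → Patient 1 is higher.

Patient 1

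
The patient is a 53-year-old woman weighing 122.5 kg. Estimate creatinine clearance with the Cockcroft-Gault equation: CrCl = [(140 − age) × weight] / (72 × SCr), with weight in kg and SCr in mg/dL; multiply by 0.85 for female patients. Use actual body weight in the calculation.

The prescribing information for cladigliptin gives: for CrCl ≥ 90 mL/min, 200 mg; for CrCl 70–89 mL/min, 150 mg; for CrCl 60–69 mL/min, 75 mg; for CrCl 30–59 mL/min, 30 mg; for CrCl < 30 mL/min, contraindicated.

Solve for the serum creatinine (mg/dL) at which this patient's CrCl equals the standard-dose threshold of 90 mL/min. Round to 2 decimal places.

Standard dose requires CrCl ≥ 90 mL/min.
Set (140 − 53) × 122.5 × 0.85 / (72 × SCr) = 90
SCr = (140 − 53) × 122.5 × 0.85 / (72 × 90) = 1.398 mg/dL

1.40 mg/dL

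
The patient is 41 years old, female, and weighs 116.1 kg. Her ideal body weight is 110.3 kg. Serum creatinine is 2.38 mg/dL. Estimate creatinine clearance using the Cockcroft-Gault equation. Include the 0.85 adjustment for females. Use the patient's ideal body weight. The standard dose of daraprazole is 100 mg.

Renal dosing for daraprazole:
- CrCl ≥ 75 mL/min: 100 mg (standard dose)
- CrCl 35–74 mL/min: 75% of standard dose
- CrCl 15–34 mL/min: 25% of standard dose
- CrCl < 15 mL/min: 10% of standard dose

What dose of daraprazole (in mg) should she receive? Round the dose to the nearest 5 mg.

CrCl = (140 − 41) × 110.3 / (72 × 2.38) × 0.85 = 10919.7 / 171.36 × 0.85 ≈ 54.2 mL/min
CrCl ≈ 54 mL/min → bracket 35–74 mL/min.
75% of 100 mg = 75 mg

75 mg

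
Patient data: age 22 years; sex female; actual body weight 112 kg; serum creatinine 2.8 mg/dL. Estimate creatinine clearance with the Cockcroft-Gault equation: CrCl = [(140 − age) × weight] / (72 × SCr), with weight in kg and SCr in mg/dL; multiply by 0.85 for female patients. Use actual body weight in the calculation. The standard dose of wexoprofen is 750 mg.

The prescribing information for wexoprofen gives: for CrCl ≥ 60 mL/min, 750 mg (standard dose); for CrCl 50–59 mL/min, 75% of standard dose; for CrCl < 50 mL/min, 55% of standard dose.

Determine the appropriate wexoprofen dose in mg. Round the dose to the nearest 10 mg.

560 mg

CrCl = (140 − 22) × 112 / (72 × 2.8) × 0.85 = 13216.0 / 201.60 × 0.85 ≈ 55.7 mL/min
CrCl ≈ 56 mL/min → bracket 50–59 mL/min.
75% of 750 mg = 562.5 mg → 560 mg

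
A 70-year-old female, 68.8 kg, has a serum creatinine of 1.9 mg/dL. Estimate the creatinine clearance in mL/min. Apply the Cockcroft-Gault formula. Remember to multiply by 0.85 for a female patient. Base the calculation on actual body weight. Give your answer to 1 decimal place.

CrCl = (140 − 70) × 68.8 / (72 × 1.9) × 0.85 = 4816.0 / 136.80 × 0.85 ≈ 29.9 mL/min

29.9 mL/min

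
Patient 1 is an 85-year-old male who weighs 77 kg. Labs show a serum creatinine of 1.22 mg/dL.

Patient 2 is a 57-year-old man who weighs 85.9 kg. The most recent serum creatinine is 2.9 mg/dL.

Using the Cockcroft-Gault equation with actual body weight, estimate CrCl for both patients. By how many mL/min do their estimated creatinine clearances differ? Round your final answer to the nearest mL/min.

Patient 1: CrCl = (140 − 85) × 77 / (72 × 1.22) = 4235.0 / 87.84 ≈ 48.2 mL/min
Patient 2: CrCl = (140 − 57) × 85.9 / (72 × 2.9) = 7129.7 / 208.80 ≈ 34.1 mL/min
|48.2 − 34.1| = 14.1 mL/min

14 mL/min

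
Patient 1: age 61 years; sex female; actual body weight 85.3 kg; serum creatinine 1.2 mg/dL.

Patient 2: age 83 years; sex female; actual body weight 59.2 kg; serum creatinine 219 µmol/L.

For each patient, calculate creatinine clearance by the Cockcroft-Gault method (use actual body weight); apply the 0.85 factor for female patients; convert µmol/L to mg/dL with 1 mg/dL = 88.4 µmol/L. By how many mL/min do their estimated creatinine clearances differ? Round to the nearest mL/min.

Patient 1: CrCl = (140 − 61) × 85.3 / (72 × 1.2) × 0.85 = 6738.7 / 86.40 × 0.85 ≈ 66.3 mL/min
Patient 2: SCr = 219 / 88.4 = 2.477 mg/dL
Patient 2: CrCl = (140 − 83) × 59.2 / (72 × 2.477) × 0.85 = 3374.4 / 178.34 × 0.85 ≈ 16.1 mL/min
|66.3 − 16.1| = 50.2 mL/min

50 mL/min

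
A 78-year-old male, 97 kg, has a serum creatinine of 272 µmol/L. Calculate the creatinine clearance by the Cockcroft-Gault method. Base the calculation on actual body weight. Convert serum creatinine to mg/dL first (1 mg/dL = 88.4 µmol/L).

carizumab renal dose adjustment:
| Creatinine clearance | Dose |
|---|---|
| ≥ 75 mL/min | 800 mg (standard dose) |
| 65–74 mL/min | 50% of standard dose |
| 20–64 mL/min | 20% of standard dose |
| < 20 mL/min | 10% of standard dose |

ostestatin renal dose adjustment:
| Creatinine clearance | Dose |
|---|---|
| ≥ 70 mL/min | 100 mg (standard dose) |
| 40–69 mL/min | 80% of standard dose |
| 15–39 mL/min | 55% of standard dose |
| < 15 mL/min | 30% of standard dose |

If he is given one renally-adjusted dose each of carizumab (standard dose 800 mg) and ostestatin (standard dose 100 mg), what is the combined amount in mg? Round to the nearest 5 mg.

SCr = 272 / 88.4 = 3.077 mg/dL
CrCl = (140 − 78) × 97 / (72 × 3.077) = 6014.0 / 221.54 ≈ 27.1 mL/min
CrCl ≈ 27 mL/min.
carizumab: 20–64 mL/min → 20% of 800 mg = 160 mg.
ostestatin: 15–39 mL/min → 55% of 100 mg = 55 mg.
Total = 160 + 55 = 215 mg.

215 mg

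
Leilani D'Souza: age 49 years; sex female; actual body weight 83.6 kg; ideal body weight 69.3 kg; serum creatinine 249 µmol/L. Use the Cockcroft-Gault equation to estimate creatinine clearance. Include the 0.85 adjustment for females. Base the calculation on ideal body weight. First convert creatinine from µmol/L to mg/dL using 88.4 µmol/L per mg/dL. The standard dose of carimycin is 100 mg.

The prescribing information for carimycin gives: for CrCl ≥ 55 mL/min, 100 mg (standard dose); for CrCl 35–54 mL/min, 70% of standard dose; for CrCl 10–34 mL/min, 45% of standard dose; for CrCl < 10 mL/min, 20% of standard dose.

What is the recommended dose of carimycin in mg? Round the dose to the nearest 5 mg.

45 mg

SCr = 249 / 88.4 = 2.817 mg/dL
CrCl = (140 − 49) × 69.3 / (72 × 2.817) × 0.85 = 6306.3 / 202.82 × 0.85 ≈ 26.4 mL/min
CrCl ≈ 26 mL/min → bracket 10–34 mL/min.
45% of 100 mg = 45 mg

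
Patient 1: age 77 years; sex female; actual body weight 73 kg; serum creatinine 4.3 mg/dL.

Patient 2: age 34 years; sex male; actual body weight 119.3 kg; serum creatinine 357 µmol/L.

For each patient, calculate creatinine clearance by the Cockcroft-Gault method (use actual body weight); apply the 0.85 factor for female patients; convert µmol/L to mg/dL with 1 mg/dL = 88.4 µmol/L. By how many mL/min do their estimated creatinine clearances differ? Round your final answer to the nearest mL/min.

31 mL/min

Patient 1: CrCl = (140 − 77) × 73 / (72 × 4.3) × 0.85 = 4599.0 / 309.60 × 0.85 ≈ 12.6 mL/min
Patient 2: SCr = 357 / 88.4 = 4.038 mg/dL
Patient 2: CrCl = (140 − 34) × 119.3 / (72 × 4.038) = 12645.8 / 290.74 ≈ 43.5 mL/min
|12.6 − 43.5| = 30.9 mL/min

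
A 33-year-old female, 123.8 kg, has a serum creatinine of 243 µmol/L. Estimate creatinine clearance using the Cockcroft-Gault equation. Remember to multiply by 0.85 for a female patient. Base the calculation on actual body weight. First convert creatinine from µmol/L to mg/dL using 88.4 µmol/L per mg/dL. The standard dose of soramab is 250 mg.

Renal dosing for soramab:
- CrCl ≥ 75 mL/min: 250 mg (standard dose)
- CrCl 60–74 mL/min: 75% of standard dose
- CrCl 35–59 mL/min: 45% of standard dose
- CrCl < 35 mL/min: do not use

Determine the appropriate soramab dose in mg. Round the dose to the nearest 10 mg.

SCr = 243 / 88.4 = 2.749 mg/dL
CrCl = (140 − 33) × 123.8 / (72 × 2.749) × 0.85 = 13246.6 / 197.93 × 0.85 ≈ 56.9 mL/min
CrCl ≈ 57 mL/min → bracket 35–59 mL/min.
45% of 250 mg = 112.5 mg → 110 mg

110 mg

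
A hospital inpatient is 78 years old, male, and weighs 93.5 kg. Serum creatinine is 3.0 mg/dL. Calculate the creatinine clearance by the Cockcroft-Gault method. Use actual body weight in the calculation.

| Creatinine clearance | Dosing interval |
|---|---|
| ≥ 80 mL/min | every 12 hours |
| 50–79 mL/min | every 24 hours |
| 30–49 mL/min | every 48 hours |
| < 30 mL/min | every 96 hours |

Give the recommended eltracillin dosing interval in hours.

CrCl = (140 − 78) × 93.5 / (72 × 3) = 5797.0 / 216.00 ≈ 26.8 mL/min
CrCl ≈ 27 mL/min → bracket < 30 mL/min → every 96 hours.

every 96 hours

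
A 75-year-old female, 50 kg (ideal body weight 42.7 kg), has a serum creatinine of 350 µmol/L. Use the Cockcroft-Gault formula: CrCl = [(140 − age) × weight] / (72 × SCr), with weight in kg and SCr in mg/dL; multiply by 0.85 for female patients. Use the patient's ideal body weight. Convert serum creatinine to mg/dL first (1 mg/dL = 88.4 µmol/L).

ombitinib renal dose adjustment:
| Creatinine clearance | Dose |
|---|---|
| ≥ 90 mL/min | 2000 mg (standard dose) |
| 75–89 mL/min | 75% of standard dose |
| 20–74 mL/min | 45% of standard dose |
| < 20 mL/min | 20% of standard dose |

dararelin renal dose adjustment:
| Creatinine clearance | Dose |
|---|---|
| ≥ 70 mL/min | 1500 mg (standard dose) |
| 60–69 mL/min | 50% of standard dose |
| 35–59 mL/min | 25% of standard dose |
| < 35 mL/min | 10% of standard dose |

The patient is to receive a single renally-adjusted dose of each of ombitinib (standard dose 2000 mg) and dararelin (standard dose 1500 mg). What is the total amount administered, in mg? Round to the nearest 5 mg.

550 mg

SCr = 350 / 88.4 = 3.959 mg/dL
CrCl = (140 − 75) × 42.7 / (72 × 3.959) × 0.85 = 2775.5 / 285.05 × 0.85 ≈ 8.3 mL/min
CrCl ≈ 8 mL/min.
ombitinib: < 20 mL/min → 20% of 2000 mg = 400 mg.
dararelin: < 35 mL/min → 10% of 1500 mg = 150 mg.
Total = 400 + 150 = 550 mg.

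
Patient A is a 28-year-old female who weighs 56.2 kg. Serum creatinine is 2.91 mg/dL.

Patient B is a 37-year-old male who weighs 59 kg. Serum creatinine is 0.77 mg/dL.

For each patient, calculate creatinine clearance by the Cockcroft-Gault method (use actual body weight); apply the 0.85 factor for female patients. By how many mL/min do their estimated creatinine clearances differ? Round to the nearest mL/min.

Patient A: CrCl = (140 − 28) × 56.2 / (72 × 2.91) × 0.85 = 6294.4 / 209.52 × 0.85 ≈ 25.5 mL/min
Patient B: CrCl = (140 − 37) × 59 / (72 × 0.77) = 6077.0 / 55.44 ≈ 109.6 mL/min
|25.5 − 109.6| = 84.1 mL/min

84 mL/min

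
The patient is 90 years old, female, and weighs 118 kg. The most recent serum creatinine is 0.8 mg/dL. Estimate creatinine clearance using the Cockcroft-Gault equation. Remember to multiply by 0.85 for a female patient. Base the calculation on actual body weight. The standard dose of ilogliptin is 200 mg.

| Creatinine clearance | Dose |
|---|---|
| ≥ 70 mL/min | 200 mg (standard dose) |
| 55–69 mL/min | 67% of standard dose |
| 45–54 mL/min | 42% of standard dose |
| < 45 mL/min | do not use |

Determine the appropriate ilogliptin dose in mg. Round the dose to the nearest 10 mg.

200 mg

CrCl = (140 − 90) × 118 / (72 × 0.8) × 0.85 = 5900.0 / 57.60 × 0.85 ≈ 87.1 mL/min
CrCl ≈ 87 mL/min → bracket ≥ 70 mL/min.
100% of 200 mg = 200 mg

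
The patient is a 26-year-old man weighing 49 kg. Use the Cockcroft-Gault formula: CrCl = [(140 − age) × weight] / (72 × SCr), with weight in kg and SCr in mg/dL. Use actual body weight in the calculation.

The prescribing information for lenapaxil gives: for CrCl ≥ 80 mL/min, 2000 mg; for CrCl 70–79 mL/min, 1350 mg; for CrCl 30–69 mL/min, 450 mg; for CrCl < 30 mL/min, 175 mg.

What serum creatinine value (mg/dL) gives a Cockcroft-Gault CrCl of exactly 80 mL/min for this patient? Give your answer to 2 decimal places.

Standard dose requires CrCl ≥ 80 mL/min.
Set (140 − 26) × 49 / (72 × SCr) = 80
SCr = (140 − 26) × 49 / (72 × 80) = 0.970 mg/dL

0.97 mg/dL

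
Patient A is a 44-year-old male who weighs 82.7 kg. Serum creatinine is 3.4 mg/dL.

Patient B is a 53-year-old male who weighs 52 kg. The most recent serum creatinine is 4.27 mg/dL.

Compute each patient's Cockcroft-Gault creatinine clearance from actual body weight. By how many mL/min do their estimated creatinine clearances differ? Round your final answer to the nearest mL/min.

18 mL/min

Patient A: CrCl = (140 − 44) × 82.7 / (72 × 3.4) = 7939.2 / 244.80 ≈ 32.4 mL/min
Patient B: CrCl = (140 − 53) × 52 / (72 × 4.27) = 4524.0 / 307.44 ≈ 14.7 mL/min
|32.4 − 14.7| = 17.7 mL/min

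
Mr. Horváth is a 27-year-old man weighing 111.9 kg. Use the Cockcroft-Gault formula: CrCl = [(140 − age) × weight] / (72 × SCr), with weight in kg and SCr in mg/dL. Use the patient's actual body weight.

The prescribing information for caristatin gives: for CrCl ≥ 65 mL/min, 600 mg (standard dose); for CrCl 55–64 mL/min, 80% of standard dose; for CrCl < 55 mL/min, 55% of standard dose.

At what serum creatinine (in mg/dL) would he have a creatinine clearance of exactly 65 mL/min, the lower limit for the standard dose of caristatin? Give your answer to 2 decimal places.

Standard dose requires CrCl ≥ 65 mL/min.
Set (140 − 27) × 111.9 / (72 × SCr) = 65
SCr = (140 − 27) × 111.9 / (72 × 65) = 2.702 mg/dL

2.70 mg/dL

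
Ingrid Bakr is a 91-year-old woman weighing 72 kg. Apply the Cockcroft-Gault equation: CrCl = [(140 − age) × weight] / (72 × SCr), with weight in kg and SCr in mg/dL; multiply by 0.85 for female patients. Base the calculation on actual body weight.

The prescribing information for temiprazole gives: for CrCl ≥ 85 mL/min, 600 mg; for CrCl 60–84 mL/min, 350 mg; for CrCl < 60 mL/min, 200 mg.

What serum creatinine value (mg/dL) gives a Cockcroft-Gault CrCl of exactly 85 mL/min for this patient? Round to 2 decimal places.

Standard dose requires CrCl ≥ 85 mL/min.
Set (140 − 91) × 72 × 0.85 / (72 × SCr) = 85
SCr = (140 − 91) × 72 × 0.85 / (72 × 85) = 0.490 mg/dL

0.49 mg/dL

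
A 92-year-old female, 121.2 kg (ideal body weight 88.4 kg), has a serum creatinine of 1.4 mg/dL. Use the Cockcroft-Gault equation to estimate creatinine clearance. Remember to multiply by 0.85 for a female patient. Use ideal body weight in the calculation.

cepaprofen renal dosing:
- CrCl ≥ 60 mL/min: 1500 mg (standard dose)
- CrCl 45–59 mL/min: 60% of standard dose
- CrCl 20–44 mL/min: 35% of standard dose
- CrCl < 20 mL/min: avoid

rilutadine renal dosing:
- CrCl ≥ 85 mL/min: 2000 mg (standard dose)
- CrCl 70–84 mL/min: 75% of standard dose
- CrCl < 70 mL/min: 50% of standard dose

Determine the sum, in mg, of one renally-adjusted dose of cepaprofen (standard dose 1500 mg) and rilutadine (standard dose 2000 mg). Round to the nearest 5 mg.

CrCl = (140 − 92) × 88.4 / (72 × 1.4) × 0.85 = 4243.2 / 100.80 × 0.85 ≈ 35.8 mL/min
CrCl ≈ 36 mL/min.
cepaprofen: 20–44 mL/min → 35% of 1500 mg = 525 mg.
rilutadine: < 70 mL/min → 50% of 2000 mg = 1000 mg.
Total = 525 + 1000 = 1525 mg.

1525 mg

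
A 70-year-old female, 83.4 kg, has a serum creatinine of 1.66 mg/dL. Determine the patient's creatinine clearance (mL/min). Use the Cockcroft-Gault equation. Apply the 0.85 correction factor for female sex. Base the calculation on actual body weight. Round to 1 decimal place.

41.5 mL/min

CrCl = (140 − 70) × 83.4 / (72 × 1.66) × 0.85 = 5838.0 / 119.52 × 0.85 ≈ 41.5 mL/min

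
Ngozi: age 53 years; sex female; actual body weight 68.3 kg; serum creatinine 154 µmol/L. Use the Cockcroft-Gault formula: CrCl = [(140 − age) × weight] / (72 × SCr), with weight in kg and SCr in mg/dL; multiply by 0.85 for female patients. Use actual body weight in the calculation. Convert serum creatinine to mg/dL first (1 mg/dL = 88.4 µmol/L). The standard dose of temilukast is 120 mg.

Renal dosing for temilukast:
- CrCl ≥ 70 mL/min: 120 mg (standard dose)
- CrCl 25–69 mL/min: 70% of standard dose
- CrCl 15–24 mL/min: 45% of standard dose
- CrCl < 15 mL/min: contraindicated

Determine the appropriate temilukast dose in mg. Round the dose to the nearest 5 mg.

SCr = 154 / 88.4 = 1.742 mg/dL
CrCl = (140 − 53) × 68.3 / (72 × 1.742) × 0.85 = 5942.1 / 125.42 × 0.85 ≈ 40.3 mL/min
CrCl ≈ 40 mL/min → bracket 25–69 mL/min.
70% of 120 mg = 84 mg → 85 mg

85 mg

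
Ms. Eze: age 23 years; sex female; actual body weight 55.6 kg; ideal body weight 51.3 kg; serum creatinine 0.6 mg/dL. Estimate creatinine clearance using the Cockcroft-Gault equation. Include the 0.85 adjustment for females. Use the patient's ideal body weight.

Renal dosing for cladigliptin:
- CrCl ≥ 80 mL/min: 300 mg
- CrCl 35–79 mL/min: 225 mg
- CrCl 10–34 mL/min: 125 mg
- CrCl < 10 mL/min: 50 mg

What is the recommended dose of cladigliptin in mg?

300 mg

CrCl = (140 − 23) × 51.3 / (72 × 0.6) × 0.85 = 6002.1 / 43.20 × 0.85 ≈ 118.1 mL/min
CrCl ≈ 118 mL/min → bracket ≥ 80 mL/min.
Dose for this bracket: 300 mg.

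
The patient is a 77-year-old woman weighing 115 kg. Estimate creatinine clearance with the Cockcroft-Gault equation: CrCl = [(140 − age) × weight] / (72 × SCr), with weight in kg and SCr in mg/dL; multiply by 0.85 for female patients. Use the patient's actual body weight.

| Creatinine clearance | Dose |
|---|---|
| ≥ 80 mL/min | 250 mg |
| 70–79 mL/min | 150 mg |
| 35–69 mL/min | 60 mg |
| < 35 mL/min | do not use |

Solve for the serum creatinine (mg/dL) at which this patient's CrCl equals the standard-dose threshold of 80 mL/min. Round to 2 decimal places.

Standard dose requires CrCl ≥ 80 mL/min.
Set (140 − 77) × 115 × 0.85 / (72 × SCr) = 80
SCr = (140 − 77) × 115 × 0.85 / (72 × 80) = 1.069 mg/dL

1.07 mg/dL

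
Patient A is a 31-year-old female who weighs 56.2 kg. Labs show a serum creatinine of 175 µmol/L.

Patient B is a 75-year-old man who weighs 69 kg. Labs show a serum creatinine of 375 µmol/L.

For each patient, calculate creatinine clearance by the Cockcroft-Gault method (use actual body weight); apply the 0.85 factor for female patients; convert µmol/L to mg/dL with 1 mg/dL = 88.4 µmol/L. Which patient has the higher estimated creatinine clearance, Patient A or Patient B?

Patient A

Patient A: SCr = 175 / 88.4 = 1.98 mg/dL
Patient A: CrCl = (140 − 31) × 56.2 / (72 × 1.98) × 0.85 = 6125.8 / 142.56 × 0.85 ≈ 36.5 mL/min
Patient B: SCr = 375 / 88.4 = 4.242 mg/dL
Patient B: CrCl = (140 − 75) × 69 / (72 × 4.242) = 4485.0 / 305.42 ≈ 14.7 mL/min
36.5 vs 14.7 mL/min → Patient A is higher.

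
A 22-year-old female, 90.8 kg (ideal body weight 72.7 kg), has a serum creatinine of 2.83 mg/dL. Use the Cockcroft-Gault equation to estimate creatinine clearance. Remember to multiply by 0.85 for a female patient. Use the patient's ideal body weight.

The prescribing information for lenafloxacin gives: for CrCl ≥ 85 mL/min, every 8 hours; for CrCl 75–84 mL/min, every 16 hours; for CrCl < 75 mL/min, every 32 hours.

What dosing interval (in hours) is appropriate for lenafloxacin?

every 32 hours

CrCl = (140 − 22) × 72.7 / (72 × 2.83) × 0.85 = 8578.6 / 203.76 × 0.85 ≈ 35.8 mL/min
CrCl ≈ 36 mL/min → bracket < 75 mL/min → every 32 hours.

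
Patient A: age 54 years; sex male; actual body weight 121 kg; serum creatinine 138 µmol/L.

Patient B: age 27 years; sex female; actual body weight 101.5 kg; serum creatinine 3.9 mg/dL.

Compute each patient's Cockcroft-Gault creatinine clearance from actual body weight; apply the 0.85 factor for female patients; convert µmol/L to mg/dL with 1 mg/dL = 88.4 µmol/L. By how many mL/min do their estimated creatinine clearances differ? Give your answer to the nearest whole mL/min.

Patient A: SCr = 138 / 88.4 = 1.561 mg/dL
Patient A: CrCl = (140 − 54) × 121 / (72 × 1.561) = 10406.0 / 112.39 ≈ 92.6 mL/min
Patient B: CrCl = (140 − 27) × 101.5 / (72 × 3.9) × 0.85 = 11469.5 / 280.80 × 0.85 ≈ 34.7 mL/min
|92.6 − 34.7| = 57.9 mL/min

58 mL/min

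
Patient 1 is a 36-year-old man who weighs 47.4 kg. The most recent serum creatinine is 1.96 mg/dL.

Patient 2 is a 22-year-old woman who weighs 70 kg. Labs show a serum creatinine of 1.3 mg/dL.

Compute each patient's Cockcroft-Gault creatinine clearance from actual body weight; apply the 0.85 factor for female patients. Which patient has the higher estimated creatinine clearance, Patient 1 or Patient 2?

Patient 1: CrCl = (140 − 36) × 47.4 / (72 × 1.96) = 4929.6 / 141.12 ≈ 34.9 mL/min
Patient 2: CrCl = (140 − 22) × 70 / (72 × 1.3) × 0.85 = 8260.0 / 93.60 × 0.85 ≈ 75.0 mL/min
34.9 vs 75.0 mL/min → Patient 2 is higher.

Patient 2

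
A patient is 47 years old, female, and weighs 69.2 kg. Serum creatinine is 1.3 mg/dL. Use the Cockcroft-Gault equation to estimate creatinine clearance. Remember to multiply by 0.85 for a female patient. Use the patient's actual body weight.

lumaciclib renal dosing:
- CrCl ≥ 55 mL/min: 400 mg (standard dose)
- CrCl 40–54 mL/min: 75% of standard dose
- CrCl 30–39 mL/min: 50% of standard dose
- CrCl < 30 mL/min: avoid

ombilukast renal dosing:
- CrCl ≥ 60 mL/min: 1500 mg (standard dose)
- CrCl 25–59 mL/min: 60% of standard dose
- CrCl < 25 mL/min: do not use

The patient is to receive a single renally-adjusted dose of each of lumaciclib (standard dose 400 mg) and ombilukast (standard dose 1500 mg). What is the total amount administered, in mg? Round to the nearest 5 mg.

CrCl = (140 − 47) × 69.2 / (72 × 1.3) × 0.85 = 6435.6 / 93.60 × 0.85 ≈ 58.4 mL/min
CrCl ≈ 58 mL/min.
lumaciclib: ≥ 55 mL/min → 100% of 400 mg = 400 mg.
ombilukast: 25–59 mL/min → 60% of 1500 mg = 900 mg.
Total = 400 + 900 = 1300 mg.

1300 mg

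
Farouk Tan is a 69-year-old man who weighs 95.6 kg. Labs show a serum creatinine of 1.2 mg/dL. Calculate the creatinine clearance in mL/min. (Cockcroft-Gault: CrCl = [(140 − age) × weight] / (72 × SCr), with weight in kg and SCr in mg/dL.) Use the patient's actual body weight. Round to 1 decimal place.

78.6 mL/min

CrCl = (140 − 69) × 95.6 / (72 × 1.2) = 6787.6 / 86.40 ≈ 78.6 mL/min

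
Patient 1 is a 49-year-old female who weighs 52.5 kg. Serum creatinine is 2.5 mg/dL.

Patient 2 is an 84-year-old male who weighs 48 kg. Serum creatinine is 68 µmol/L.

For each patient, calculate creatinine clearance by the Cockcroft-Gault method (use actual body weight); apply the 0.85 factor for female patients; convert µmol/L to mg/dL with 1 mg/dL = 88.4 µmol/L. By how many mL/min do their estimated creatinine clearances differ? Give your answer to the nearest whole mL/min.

Patient 1: CrCl = (140 − 49) × 52.5 / (72 × 2.5) × 0.85 = 4777.5 / 180.00 × 0.85 ≈ 22.6 mL/min
Patient 2: SCr = 68 / 88.4 = 0.769 mg/dL
Patient 2: CrCl = (140 − 84) × 48 / (72 × 0.769) = 2688.0 / 55.37 ≈ 48.5 mL/min
|22.6 − 48.5| = 25.9 mL/min

26 mL/min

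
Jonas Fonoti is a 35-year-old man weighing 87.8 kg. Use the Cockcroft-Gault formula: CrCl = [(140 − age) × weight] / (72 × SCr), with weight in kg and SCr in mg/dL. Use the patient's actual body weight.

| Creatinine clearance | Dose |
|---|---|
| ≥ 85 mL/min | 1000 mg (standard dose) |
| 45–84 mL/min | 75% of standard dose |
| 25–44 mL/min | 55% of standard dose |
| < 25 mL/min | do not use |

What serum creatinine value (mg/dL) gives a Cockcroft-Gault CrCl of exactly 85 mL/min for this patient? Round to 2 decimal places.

Standard dose requires CrCl ≥ 85 mL/min.
Set (140 − 35) × 87.8 / (72 × SCr) = 85
SCr = (140 − 35) × 87.8 / (72 × 85) = 1.506 mg/dL

1.51 mg/dL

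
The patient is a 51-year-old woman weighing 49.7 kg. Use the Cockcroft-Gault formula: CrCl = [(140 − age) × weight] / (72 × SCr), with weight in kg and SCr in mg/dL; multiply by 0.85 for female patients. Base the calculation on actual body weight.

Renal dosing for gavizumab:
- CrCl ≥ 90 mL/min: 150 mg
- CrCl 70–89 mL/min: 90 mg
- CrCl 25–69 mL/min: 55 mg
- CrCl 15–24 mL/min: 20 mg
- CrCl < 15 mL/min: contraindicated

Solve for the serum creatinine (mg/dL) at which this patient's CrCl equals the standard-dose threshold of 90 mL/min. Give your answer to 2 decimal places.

0.58 mg/dL

Standard dose requires CrCl ≥ 90 mL/min.
Set (140 − 51) × 49.7 × 0.85 / (72 × SCr) = 90
SCr = (140 − 51) × 49.7 × 0.85 / (72 × 90) = 0.580 mg/dL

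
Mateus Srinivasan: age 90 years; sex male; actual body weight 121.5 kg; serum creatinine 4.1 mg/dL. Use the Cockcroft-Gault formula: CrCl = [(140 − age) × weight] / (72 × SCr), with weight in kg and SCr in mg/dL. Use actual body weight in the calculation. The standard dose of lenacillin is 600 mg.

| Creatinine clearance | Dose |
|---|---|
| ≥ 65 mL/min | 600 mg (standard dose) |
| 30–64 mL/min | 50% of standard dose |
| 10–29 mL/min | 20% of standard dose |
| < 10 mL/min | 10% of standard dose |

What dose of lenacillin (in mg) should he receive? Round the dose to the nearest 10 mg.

120 mg

CrCl = (140 − 90) × 121.5 / (72 × 4.1) = 6075.0 / 295.20 ≈ 20.6 mL/min
CrCl ≈ 21 mL/min → bracket 10–29 mL/min.
20% of 600 mg = 120 mg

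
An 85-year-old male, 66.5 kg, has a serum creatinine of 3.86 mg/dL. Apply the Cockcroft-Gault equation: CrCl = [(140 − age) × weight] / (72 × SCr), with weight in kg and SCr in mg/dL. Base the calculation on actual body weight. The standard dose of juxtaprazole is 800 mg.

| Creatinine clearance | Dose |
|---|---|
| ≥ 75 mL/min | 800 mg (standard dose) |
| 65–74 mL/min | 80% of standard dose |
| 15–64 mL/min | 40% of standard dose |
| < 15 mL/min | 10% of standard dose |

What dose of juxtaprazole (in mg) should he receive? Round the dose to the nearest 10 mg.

80 mg

CrCl = (140 − 85) × 66.5 / (72 × 3.86) = 3657.5 / 277.92 ≈ 13.2 mL/min
CrCl ≈ 13 mL/min → bracket < 15 mL/min.
10% of 800 mg = 80 mg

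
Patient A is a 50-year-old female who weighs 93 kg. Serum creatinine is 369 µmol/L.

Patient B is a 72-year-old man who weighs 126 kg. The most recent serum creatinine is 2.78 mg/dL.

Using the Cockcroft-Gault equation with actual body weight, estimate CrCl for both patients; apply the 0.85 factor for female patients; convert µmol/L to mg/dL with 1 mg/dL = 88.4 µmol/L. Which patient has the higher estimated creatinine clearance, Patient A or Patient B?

Patient B

Patient A: SCr = 369 / 88.4 = 4.174 mg/dL
Patient A: CrCl = (140 − 50) × 93 / (72 × 4.174) × 0.85 = 8370.0 / 300.53 × 0.85 ≈ 23.7 mL/min
Patient B: CrCl = (140 − 72) × 126 / (72 × 2.78) = 8568.0 / 200.16 ≈ 42.8 mL/min
23.7 vs 42.8 mL/min → Patient B is higher.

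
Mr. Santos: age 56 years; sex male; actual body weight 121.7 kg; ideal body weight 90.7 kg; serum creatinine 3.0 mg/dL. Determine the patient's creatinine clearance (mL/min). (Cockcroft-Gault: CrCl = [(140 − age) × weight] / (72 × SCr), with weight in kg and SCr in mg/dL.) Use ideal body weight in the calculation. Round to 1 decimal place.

35.3 mL/min

CrCl = (140 − 56) × 90.7 / (72 × 3) = 7618.8 / 216.00 ≈ 35.3 mL/min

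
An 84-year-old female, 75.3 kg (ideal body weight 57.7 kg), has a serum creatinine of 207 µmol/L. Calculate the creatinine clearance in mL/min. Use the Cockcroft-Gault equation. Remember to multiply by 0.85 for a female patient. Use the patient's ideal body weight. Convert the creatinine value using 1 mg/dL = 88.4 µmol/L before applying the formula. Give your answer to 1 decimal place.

SCr = 207 / 88.4 = 2.342 mg/dL
CrCl = (140 − 84) × 57.7 / (72 × 2.342) × 0.85 = 3231.2 / 168.62 × 0.85 ≈ 16.3 mL/min

16.3 mL/min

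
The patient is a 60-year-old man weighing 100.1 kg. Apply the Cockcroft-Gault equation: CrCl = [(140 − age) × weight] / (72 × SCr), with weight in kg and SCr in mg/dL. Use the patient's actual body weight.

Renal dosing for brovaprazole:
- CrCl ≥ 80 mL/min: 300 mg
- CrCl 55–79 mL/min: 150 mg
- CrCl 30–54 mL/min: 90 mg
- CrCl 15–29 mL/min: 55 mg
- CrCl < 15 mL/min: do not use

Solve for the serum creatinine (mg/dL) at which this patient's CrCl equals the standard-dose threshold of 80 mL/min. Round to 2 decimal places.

1.39 mg/dL

Standard dose requires CrCl ≥ 80 mL/min.
Set (140 − 60) × 100.1 / (72 × SCr) = 80
SCr = (140 − 60) × 100.1 / (72 × 80) = 1.390 mg/dL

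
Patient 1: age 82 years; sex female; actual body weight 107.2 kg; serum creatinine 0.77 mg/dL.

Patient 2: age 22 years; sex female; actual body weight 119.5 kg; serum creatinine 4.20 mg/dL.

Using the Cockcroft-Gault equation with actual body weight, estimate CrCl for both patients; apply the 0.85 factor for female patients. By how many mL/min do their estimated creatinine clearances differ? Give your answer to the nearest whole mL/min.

Patient 1: CrCl = (140 − 82) × 107.2 / (72 × 0.77) × 0.85 = 6217.6 / 55.44 × 0.85 ≈ 95.3 mL/min
Patient 2: CrCl = (140 − 22) × 119.5 / (72 × 4.2) × 0.85 = 14101.0 / 302.40 × 0.85 ≈ 39.6 mL/min
|95.3 − 39.6| = 55.7 mL/min

56 mL/min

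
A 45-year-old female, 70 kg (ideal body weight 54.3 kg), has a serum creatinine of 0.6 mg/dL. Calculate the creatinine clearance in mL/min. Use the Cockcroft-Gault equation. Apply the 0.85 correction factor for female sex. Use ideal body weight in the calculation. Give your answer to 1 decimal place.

101.5 mL/min

CrCl = (140 − 45) × 54.3 / (72 × 0.6) × 0.85 = 5158.5 / 43.20 × 0.85 ≈ 101.5 mL/min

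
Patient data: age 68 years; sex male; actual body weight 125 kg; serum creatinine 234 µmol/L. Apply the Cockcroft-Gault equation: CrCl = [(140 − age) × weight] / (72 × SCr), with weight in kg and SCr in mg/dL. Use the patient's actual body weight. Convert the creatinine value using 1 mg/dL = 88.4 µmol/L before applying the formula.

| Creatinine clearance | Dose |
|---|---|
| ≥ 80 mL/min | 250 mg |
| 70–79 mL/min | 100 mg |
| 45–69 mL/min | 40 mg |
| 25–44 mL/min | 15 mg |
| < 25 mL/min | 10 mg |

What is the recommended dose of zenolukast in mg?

40 mg

SCr = 234 / 88.4 = 2.647 mg/dL
CrCl = (140 − 68) × 125 / (72 × 2.647) = 9000.0 / 190.58 ≈ 47.2 mL/min
CrCl ≈ 47 mL/min → bracket 45–69 mL/min.
Dose for this bracket: 40 mg.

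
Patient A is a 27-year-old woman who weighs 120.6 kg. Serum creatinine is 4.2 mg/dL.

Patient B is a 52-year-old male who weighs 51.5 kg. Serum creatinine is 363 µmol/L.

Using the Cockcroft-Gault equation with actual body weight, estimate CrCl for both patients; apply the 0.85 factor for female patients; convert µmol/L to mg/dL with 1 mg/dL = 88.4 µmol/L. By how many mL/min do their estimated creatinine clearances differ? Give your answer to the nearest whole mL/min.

23 mL/min

Patient A: CrCl = (140 − 27) × 120.6 / (72 × 4.2) × 0.85 = 13627.8 / 302.40 × 0.85 ≈ 38.3 mL/min
Patient B: SCr = 363 / 88.4 = 4.106 mg/dL
Patient B: CrCl = (140 − 52) × 51.5 / (72 × 4.106) = 4532.0 / 295.63 ≈ 15.3 mL/min
|38.3 − 15.3| = 23.0 mL/min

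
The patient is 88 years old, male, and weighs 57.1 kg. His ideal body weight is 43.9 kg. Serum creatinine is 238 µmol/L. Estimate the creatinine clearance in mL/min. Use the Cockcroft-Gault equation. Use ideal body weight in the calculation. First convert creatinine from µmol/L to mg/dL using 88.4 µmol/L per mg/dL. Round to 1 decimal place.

SCr = 238 / 88.4 = 2.692 mg/dL
CrCl = (140 − 88) × 43.9 / (72 × 2.692) = 2282.8 / 193.82 ≈ 11.8 mL/min

11.8 mL/min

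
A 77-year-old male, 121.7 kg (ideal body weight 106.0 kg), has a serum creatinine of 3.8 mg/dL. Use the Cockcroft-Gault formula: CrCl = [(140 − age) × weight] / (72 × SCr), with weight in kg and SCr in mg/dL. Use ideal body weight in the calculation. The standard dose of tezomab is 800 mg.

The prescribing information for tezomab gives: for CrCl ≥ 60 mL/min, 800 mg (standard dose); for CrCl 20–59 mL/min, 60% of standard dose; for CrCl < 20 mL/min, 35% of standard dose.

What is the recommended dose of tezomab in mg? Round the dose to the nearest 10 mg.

480 mg

CrCl = (140 − 77) × 106 / (72 × 3.8) = 6678.0 / 273.60 ≈ 24.4 mL/min
CrCl ≈ 24 mL/min → bracket 20–59 mL/min.
60% of 800 mg = 480 mg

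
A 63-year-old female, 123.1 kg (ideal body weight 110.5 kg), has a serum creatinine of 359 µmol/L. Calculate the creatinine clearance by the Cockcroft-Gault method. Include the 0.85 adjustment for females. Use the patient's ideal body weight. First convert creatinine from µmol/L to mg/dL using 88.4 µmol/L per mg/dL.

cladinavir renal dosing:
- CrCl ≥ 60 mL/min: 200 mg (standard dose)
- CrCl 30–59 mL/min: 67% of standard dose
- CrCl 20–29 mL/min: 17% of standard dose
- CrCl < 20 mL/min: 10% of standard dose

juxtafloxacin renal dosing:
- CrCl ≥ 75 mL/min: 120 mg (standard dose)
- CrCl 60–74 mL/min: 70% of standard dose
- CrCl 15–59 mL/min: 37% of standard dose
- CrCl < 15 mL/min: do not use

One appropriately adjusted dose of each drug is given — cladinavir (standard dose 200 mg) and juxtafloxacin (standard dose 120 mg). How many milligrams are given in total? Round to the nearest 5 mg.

80 mg

SCr = 359 / 88.4 = 4.061 mg/dL
CrCl = (140 − 63) × 110.5 / (72 × 4.061) × 0.85 = 8508.5 / 292.39 × 0.85 ≈ 24.7 mL/min
CrCl ≈ 25 mL/min.
cladinavir: 20–29 mL/min → 17% of 200 mg = 34 mg.
juxtafloxacin: 15–59 mL/min → 37% of 120 mg = 44.4 mg.
Total = 34 + 44.4 = 78.4 mg.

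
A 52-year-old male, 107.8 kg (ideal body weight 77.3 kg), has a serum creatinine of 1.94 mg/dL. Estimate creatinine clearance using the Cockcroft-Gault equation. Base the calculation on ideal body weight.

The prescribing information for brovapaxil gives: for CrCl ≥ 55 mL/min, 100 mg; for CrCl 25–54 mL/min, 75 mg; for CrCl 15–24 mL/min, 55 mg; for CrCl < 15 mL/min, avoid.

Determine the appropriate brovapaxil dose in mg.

CrCl = (140 − 52) × 77.3 / (72 × 1.94) = 6802.4 / 139.68 ≈ 48.7 mL/min
CrCl ≈ 49 mL/min → bracket 25–54 mL/min.
Dose for this bracket: 75 mg.

75 mg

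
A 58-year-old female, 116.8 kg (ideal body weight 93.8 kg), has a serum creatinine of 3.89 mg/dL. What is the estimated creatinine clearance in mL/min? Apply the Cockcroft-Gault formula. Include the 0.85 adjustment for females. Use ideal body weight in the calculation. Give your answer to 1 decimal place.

CrCl = (140 − 58) × 93.8 / (72 × 3.89) × 0.85 = 7691.6 / 280.08 × 0.85 ≈ 23.3 mL/min

23.3 mL/min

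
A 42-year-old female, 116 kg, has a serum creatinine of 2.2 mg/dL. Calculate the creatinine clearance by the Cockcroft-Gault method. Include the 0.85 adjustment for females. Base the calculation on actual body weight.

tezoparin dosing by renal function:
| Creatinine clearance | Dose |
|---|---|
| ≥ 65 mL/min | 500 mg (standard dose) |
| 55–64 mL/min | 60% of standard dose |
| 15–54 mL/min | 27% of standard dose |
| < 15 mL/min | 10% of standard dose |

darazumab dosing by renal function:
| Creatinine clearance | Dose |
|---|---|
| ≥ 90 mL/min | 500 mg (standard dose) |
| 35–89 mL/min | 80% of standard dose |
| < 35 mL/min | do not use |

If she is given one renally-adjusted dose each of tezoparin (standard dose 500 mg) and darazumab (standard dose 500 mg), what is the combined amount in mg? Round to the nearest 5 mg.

CrCl = (140 − 42) × 116 / (72 × 2.2) × 0.85 = 11368.0 / 158.40 × 0.85 ≈ 61.0 mL/min
CrCl ≈ 61 mL/min.
tezoparin: 55–64 mL/min → 60% of 500 mg = 300 mg.
darazumab: 35–89 mL/min → 80% of 500 mg = 400 mg.
Total = 300 + 400 = 700 mg.

700 mg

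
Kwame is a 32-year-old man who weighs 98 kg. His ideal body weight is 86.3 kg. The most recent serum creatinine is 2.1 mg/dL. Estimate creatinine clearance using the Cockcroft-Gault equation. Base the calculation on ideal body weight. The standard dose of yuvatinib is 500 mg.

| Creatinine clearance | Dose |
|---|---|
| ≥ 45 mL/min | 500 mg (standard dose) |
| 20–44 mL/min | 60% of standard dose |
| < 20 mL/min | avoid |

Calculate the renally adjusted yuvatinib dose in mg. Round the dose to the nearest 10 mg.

500 mg

CrCl = (140 − 32) × 86.3 / (72 × 2.1) = 9320.4 / 151.20 ≈ 61.6 mL/min
CrCl ≈ 62 mL/min → bracket ≥ 45 mL/min.
100% of 500 mg = 500 mg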